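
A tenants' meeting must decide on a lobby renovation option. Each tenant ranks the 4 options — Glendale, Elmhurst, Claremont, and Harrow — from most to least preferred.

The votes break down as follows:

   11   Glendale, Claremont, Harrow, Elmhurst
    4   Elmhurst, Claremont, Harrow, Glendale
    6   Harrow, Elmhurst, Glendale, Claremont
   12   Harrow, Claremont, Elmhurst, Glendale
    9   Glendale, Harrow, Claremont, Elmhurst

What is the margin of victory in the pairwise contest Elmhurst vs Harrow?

Ballots ranking Elmhurst above Harrow: 4.
Ballots ranking Harrow above Elmhurst: 11+6+12+9 = 38.
Harrow wins 38–4, a margin of 34.

34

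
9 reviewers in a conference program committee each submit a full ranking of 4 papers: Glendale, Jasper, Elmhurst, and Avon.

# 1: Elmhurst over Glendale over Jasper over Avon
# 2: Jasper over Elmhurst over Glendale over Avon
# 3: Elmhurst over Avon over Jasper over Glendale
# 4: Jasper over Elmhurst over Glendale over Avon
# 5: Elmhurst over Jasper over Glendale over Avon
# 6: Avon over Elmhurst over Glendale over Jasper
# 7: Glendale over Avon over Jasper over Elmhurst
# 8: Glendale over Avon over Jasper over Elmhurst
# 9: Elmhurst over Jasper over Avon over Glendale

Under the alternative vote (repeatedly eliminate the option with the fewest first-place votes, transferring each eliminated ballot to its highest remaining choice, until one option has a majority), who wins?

Elmhurst

Round 1: Elmhurst 4, Glendale 2, Jasper 2, Avon 1. Avon has the fewest and is eliminated.
Round 2: Elmhurst 5, Glendale 2, Jasper 2. Elmhurst has a majority.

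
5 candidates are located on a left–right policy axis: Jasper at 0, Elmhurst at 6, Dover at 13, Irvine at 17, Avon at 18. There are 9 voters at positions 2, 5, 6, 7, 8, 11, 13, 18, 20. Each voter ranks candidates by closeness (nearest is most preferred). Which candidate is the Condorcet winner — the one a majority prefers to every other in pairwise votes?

With single-peaked preferences on a line, the Condorcet winner is the candidate closest to the median voter.
The median voter (position 8) is closest to Elmhurst at 6.
Check: Elmhurst vs Irvine — voters closer to Elmhurst: 6 of 9.

Elmhurst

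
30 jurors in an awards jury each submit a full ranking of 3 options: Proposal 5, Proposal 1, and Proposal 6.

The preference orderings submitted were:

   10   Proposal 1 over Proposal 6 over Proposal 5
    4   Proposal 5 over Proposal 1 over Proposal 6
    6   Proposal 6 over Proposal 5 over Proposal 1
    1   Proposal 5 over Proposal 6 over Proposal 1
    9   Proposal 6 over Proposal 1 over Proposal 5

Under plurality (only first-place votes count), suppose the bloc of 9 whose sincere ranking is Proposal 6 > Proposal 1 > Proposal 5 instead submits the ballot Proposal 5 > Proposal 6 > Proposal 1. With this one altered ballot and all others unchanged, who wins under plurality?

First-place totals with the altered ballot: Proposal 5 14, Proposal 1 10, Proposal 6 6.
The switch changes the winner from Proposal 6 to Proposal 5.

Proposal 5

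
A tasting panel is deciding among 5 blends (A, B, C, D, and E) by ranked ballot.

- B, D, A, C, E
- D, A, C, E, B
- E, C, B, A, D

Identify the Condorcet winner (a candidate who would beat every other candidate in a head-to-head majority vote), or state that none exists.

No Condorcet winner

Head-to-head results (3 voters total):
A vs B: B wins 2–1.
A vs C: A wins 2–1.
A vs D: D wins 2–1.
A vs E: A wins 2–1.
B vs C: C wins 2–1.
B vs D: B wins 2–1.
B vs E: E wins 2–1.
C vs D: D wins 2–1.
C vs E: C wins 2–1.
D vs E: D wins 2–1.
No candidate beats all others: A beats C beats B beats A, a majority cycle.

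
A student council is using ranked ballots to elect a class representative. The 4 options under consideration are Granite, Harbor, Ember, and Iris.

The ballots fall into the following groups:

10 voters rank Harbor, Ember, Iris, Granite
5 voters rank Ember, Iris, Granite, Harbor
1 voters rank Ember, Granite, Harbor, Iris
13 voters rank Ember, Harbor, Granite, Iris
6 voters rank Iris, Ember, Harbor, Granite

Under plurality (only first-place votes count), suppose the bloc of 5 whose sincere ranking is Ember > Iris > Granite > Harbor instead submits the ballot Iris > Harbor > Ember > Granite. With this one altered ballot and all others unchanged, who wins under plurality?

First-place totals with the altered ballot: Granite 0, Harbor 10, Ember 14, Iris 11.
The winner is unchanged: still Ember.

Ember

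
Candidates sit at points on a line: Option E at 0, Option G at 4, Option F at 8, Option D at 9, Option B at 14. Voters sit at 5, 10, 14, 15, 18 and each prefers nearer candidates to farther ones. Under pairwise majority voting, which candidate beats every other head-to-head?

With single-peaked preferences on a line, the Condorcet winner is the candidate closest to the median voter.
The median voter (position 14) is closest to Option B at 14.
Check: Option B vs Option D — voters closer to Option B: 3 of 5.

Option B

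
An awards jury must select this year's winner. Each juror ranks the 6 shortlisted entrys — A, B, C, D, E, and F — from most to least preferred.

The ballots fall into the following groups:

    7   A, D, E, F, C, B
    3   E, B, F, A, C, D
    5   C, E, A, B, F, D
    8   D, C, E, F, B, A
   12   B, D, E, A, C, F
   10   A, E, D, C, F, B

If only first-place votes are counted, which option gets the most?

A

First-place vote totals:
  A: 17
  B: 12
  C: 5
  D: 8
  E: 3
  F: 0
A has the most first-place votes.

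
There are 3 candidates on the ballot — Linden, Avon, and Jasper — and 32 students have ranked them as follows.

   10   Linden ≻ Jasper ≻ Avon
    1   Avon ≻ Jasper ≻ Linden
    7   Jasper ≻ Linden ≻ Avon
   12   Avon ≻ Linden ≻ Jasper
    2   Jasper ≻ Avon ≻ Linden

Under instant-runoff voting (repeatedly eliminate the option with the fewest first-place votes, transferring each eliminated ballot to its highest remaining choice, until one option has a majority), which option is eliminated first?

Jasper

Round 1: Avon 13, Linden 10, Jasper 9. Jasper has the fewest and is eliminated.
Round 2: Linden 17, Avon 15. Linden has a majority.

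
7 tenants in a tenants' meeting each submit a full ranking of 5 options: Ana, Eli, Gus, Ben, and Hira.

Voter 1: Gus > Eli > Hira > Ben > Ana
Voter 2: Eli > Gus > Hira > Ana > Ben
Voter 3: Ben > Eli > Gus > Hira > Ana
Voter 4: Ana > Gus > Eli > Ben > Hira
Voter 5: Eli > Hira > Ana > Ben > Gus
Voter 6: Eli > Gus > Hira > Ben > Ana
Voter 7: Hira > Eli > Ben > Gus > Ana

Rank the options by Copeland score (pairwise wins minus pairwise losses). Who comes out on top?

Eli

Pairwise results:
  Ana vs Eli: Eli wins 6–1.
  Ana vs Gus: Gus wins 5–2.
  Ana vs Ben: Ben wins 4–3.
  Ana vs Hira: Hira wins 6–1.
  Eli vs Gus: Eli wins 5–2.
  Eli vs Ben: Eli wins 6–1.
  Eli vs Hira: Eli wins 6–1.
  Gus vs Ben: Gus wins 4–3.
  Gus vs Hira: Gus wins 5–2.
  Ben vs Hira: Hira wins 5–2.
Copeland scores (wins − losses):
  Ana: 0 − 4 = -4
  Eli: 4 − 0 = 4
  Gus: 3 − 1 = 2
  Ben: 1 − 3 = -2
  Hira: 2 − 2 = 0
Eli has the best Copeland score.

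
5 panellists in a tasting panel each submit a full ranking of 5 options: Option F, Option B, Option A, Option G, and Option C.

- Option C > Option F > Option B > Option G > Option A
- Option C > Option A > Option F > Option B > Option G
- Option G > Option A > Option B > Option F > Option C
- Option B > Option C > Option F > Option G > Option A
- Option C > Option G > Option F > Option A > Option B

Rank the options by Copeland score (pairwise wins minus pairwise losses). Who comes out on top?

Pairwise results:
  Option F vs Option B: Option F wins 3–2.
  Option F vs Option A: Option F wins 3–2.
  Option F vs Option G: Option F wins 3–2.
  Option F vs Option C: Option C wins 4–1.
  Option B vs Option A: Option A wins 3–2.
  Option B vs Option G: Option B wins 3–2.
  Option B vs Option C: Option C wins 3–2.
  Option A vs Option G: Option G wins 4–1.
  Option A vs Option C: Option C wins 4–1.
  Option G vs Option C: Option C wins 4–1.
Copeland scores (wins − losses):
  Option F: 3 − 1 = 2
  Option B: 1 − 3 = -2
  Option A: 1 − 3 = -2
  Option G: 1 − 3 = -2
  Option C: 4 − 0 = 4
Option C has the best Copeland score.

Option C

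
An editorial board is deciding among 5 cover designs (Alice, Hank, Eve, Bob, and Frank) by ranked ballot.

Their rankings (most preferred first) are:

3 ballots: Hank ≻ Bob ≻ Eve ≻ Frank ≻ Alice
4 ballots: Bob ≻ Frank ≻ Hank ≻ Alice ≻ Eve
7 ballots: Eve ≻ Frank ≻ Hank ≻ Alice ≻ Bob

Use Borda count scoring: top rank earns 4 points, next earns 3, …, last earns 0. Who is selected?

Borda scores:
  Alice: 3·0 + 4·1 + 7·1 = 11
  Hank: 3·4 + 4·2 + 7·2 = 34
  Eve: 3·2 + 4·0 + 7·4 = 34
  Bob: 3·3 + 4·4 + 7·0 = 25
  Frank: 3·1 + 4·3 + 7·3 = 36
Frank has the highest total.

Frank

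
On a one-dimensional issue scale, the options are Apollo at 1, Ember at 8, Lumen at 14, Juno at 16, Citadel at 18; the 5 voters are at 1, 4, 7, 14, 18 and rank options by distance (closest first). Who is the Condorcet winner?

Ember

With single-peaked preferences on a line, the Condorcet winner is the candidate closest to the median voter.
The median voter (position 7) is closest to Ember at 8.
Check: Ember vs Citadel — voters closer to Ember: 3 of 5.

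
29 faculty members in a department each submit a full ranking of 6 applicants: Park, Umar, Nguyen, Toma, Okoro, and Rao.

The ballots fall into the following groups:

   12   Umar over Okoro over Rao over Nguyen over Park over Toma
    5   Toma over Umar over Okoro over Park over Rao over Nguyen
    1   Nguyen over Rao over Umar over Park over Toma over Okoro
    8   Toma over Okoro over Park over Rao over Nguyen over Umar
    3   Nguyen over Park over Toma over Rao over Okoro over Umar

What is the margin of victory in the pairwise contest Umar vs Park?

7

Ballots ranking Umar above Park: 12+5+1 = 18.
Ballots ranking Park above Umar: 8+3 = 11.
Umar wins 18–11, a margin of 7.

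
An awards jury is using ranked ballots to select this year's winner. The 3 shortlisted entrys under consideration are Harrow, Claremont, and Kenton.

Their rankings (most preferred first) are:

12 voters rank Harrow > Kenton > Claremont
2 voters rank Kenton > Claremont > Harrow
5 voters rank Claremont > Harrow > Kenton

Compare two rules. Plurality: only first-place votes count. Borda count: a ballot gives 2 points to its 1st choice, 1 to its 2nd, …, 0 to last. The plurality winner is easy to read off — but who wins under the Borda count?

Plurality first-place counts: Harrow 12, Claremont 5, Kenton 2 → Harrow.
Borda totals: Harrow 29, Claremont 12, Kenton 16 → Harrow.

Harrow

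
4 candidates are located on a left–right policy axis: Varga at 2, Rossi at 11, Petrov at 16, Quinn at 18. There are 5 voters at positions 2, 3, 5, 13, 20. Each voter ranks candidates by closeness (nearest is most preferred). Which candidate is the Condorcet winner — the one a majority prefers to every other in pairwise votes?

With single-peaked preferences on a line, the Condorcet winner is the candidate closest to the median voter.
The median voter (position 5) is closest to Varga at 2.
Check: Varga vs Rossi — voters closer to Varga: 3 of 5.

Varga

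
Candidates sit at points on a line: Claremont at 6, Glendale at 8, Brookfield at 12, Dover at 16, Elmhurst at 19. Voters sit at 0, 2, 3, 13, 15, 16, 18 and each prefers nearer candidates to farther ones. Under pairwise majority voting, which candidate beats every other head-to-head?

With single-peaked preferences on a line, the Condorcet winner is the candidate closest to the median voter.
The median voter (position 13) is closest to Brookfield at 12.
Check: Brookfield vs Dover — voters closer to Brookfield: 4 of 7.

Brookfield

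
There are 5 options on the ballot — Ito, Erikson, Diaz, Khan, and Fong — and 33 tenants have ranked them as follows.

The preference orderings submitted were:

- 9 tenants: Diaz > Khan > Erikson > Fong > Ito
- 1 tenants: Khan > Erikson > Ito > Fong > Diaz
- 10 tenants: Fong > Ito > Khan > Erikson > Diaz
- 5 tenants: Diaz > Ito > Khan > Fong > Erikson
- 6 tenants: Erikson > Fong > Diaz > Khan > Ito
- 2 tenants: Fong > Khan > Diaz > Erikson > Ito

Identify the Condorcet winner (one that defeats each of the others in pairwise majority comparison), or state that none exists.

Fong

Head-to-head results (33 voters total):
Ito vs Erikson: Erikson wins 18–15.
Ito vs Diaz: Diaz wins 22–11.
Ito vs Khan: Khan wins 18–15.
Ito vs Fong: Fong wins 27–6.
Erikson vs Diaz: Erikson wins 17–16.
Erikson vs Khan: Khan wins 27–6.
Erikson vs Fong: Fong wins 17–16.
Diaz vs Khan: Diaz wins 20–13.
Diaz vs Fong: Fong wins 19–14.
Khan vs Fong: Fong wins 18–15.
Fong beats each rival — Ito (27–6), Erikson (17–16), Diaz (19–14), Khan (18–15) — so Fong is the Condorcet winner.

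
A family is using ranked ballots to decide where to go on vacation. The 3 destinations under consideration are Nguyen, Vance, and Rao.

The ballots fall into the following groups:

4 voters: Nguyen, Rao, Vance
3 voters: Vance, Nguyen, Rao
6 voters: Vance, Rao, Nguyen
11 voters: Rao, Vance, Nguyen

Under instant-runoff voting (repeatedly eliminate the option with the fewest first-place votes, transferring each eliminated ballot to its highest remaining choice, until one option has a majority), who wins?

Round 1: Rao 11, Vance 9, Nguyen 4. Nguyen has the fewest and is eliminated.
Round 2: Rao 15, Vance 9. Rao has a majority.

Rao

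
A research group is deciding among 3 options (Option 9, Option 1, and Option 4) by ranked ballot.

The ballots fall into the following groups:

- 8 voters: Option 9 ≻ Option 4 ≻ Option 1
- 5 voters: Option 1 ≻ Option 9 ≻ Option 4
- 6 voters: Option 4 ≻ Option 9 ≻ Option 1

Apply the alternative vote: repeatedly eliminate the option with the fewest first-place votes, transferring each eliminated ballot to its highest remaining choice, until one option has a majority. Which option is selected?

Round 1: Option 9 8, Option 4 6, Option 1 5. Option 1 has the fewest and is eliminated.
Round 2: Option 9 13, Option 4 6. Option 9 has a majority.

Option 9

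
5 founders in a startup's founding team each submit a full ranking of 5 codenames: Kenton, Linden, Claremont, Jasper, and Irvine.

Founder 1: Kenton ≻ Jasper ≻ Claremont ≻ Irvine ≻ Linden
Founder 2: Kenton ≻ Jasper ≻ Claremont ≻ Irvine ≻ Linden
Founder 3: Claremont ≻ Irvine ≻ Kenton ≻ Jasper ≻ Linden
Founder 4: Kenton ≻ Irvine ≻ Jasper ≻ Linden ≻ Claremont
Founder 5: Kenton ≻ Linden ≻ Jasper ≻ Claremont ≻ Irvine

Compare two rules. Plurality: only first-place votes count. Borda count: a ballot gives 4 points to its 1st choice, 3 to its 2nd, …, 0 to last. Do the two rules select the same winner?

Yes

Plurality first-place counts: Kenton 4, Linden 0, Claremont 1, Jasper 0, Irvine 0 → Kenton.
Borda totals: Kenton 18, Linden 4, Claremont 9, Jasper 11, Irvine 8 → Kenton.
The two rules agree on Kenton.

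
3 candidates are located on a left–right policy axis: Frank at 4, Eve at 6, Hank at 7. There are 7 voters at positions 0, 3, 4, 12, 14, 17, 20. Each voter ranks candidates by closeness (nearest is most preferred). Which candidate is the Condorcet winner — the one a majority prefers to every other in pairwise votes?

Hank

With single-peaked preferences on a line, the Condorcet winner is the candidate closest to the median voter.
The median voter (position 12) is closest to Hank at 7.
Check: Hank vs Eve — voters closer to Hank: 4 of 7.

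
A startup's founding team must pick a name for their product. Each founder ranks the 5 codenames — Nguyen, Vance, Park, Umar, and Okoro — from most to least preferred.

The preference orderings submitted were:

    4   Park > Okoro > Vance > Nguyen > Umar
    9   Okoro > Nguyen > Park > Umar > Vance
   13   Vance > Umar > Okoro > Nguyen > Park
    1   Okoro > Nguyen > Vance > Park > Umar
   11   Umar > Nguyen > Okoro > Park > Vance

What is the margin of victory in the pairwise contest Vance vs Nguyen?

Ballots ranking Vance above Nguyen: 4+13 = 17.
Ballots ranking Nguyen above Vance: 9+1+11 = 21.
Nguyen wins 21–17, a margin of 4.

4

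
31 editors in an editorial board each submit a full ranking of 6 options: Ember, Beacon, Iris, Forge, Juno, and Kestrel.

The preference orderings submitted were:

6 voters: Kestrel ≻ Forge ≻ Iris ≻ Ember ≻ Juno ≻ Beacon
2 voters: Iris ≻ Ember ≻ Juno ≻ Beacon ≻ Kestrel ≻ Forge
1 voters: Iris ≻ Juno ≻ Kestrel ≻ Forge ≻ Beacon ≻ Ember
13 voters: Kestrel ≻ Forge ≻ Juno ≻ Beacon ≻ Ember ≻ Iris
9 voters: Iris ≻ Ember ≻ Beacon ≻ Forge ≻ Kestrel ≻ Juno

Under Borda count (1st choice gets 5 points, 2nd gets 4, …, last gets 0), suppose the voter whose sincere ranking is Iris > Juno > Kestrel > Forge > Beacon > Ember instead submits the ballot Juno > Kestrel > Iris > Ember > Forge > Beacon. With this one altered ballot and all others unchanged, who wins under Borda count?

Kestrel

Borda totals with the altered ballot: Ember 71, Beacon 57, Iris 76, Forge 95, Juno 56, Kestrel 110.
The winner is unchanged: still Kestrel.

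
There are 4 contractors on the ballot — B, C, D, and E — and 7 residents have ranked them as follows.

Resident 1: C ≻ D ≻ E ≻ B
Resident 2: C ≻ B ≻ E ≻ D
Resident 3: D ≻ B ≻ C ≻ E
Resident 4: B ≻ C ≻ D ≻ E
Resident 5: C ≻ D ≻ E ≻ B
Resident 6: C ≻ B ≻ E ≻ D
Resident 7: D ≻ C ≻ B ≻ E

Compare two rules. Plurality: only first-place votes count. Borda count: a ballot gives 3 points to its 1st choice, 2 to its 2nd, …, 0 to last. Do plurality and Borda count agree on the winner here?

Plurality first-place counts: B 1, C 4, D 2, E 0 → C.
Borda totals: B 10, C 17, D 11, E 4 → C.
The two rules agree on C.

Yes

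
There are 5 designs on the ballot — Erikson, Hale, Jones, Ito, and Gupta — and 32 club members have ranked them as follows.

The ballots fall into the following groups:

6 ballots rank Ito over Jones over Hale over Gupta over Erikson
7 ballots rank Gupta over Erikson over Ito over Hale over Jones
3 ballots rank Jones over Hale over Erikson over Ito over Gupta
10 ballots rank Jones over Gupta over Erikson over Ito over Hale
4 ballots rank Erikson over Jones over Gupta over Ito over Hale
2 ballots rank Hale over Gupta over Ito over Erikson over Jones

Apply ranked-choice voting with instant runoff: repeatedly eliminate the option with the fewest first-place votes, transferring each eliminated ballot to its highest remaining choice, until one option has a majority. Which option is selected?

Jones

Round 1: Jones 13, Gupta 7, Ito 6, Erikson 4, Hale 2. Hale has the fewest and is eliminated.
Round 2: Jones 13, Gupta 9, Ito 6, Erikson 4. Erikson has the fewest and is eliminated.
Round 3: Jones 17, Gupta 9, Ito 6. Jones has a majority.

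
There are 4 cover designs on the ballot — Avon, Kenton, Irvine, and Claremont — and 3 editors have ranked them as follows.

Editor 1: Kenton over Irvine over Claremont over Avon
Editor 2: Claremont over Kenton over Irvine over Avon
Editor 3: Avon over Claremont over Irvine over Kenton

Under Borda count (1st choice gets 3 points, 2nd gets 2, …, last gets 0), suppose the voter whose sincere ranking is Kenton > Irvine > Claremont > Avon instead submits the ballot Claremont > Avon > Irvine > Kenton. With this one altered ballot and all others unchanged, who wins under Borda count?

Claremont

Borda totals with the altered ballot: Avon 5, Kenton 2, Irvine 3, Claremont 8.
The winner is unchanged: still Claremont.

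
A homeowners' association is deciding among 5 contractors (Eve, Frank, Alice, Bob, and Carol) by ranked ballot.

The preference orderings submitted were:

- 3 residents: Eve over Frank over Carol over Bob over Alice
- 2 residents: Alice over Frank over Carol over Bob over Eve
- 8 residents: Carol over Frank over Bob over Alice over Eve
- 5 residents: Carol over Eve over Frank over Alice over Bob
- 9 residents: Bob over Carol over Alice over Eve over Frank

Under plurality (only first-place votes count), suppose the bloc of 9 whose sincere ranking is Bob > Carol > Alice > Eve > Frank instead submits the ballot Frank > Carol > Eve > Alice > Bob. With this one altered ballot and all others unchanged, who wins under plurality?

Carol

First-place totals with the altered ballot: Eve 3, Frank 9, Alice 2, Bob 0, Carol 13.
The winner is unchanged: still Carol.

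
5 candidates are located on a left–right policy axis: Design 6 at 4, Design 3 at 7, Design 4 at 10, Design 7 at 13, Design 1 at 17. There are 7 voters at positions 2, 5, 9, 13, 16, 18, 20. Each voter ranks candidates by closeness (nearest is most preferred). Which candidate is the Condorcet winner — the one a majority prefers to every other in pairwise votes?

With single-peaked preferences on a line, the Condorcet winner is the candidate closest to the median voter.
The median voter (position 13) is closest to Design 7 at 13.
Check: Design 7 vs Design 3 — voters closer to Design 7: 4 of 7.

Design 7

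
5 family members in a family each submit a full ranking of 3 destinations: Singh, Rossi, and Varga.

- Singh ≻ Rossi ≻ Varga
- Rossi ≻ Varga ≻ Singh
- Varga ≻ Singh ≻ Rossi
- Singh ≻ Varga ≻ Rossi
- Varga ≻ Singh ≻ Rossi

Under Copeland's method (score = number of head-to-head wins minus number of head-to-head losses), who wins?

Pairwise results:
  Singh vs Rossi: Singh wins 4–1.
  Singh vs Varga: Varga wins 3–2.
  Rossi vs Varga: Varga wins 3–2.
Copeland scores (wins − losses):
  Singh: 1 − 1 = 0
  Rossi: 0 − 2 = -2
  Varga: 2 − 0 = 2
Varga has the best Copeland score.

Varga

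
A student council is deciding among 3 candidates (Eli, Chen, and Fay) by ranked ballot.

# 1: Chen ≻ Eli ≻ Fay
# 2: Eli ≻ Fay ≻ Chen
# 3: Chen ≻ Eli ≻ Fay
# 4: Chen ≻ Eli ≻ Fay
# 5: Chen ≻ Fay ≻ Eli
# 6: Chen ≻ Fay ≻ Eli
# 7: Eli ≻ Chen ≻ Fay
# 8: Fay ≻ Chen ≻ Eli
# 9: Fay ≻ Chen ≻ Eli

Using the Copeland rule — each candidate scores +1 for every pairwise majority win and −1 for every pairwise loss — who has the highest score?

Pairwise results:
  Eli vs Chen: Chen wins 7–2.
  Eli vs Fay: Eli wins 5–4.
  Chen vs Fay: Chen wins 6–3.
Copeland scores (wins − losses):
  Eli: 1 − 1 = 0
  Chen: 2 − 0 = 2
  Fay: 0 − 2 = -2
Chen has the best Copeland score.

Chen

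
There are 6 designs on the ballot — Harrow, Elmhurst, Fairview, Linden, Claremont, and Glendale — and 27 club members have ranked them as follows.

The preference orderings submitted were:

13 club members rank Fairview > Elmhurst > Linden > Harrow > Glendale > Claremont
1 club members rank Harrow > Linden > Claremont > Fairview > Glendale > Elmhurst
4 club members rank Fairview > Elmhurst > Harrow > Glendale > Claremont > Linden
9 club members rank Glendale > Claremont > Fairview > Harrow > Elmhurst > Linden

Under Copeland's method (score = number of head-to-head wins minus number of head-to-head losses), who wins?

Fairview

Pairwise results:
  Harrow vs Elmhurst: Elmhurst wins 17–10.
  Harrow vs Fairview: Fairview wins 26–1.
  Harrow vs Linden: Harrow wins 14–13.
  Harrow vs Claremont: Harrow wins 18–9.
  Harrow vs Glendale: Harrow wins 18–9.
  Elmhurst vs Fairview: Fairview wins 27–0.
  Elmhurst vs Linden: Elmhurst wins 26–1.
  Elmhurst vs Claremont: Elmhurst wins 17–10.
  Elmhurst vs Glendale: Elmhurst wins 17–10.
  Fairview vs Linden: Fairview wins 26–1.
  Fairview vs Claremont: Fairview wins 17–10.
  Fairview vs Glendale: Fairview wins 18–9.
  Linden vs Claremont: Linden wins 14–13.
  Linden vs Glendale: Linden wins 14–13.
  Claremont vs Glendale: Glendale wins 26–1.
Copeland scores (wins − losses):
  Harrow: 3 − 2 = 1
  Elmhurst: 4 − 1 = 3
  Fairview: 5 − 0 = 5
  Linden: 2 − 3 = -1
  Claremont: 0 − 5 = -5
  Glendale: 1 − 4 = -3
Fairview has the best Copeland score.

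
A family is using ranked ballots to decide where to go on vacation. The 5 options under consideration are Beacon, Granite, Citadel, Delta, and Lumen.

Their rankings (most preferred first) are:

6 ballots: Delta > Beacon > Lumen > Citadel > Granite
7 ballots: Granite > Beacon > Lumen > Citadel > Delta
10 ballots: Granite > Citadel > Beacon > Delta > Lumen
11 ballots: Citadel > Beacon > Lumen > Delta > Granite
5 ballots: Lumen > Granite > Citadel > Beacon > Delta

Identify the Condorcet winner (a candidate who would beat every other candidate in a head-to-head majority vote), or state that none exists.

No Condorcet winner

Head-to-head results (39 voters total):
Beacon vs Granite: Granite wins 22–17.
Beacon vs Citadel: Citadel wins 26–13.
Beacon vs Delta: Beacon wins 33–6.
Beacon vs Lumen: Beacon wins 34–5.
Granite vs Citadel: Granite wins 22–17.
Granite vs Delta: Granite wins 22–17.
Granite vs Lumen: Lumen wins 22–17.
Citadel vs Delta: Citadel wins 33–6.
Citadel vs Lumen: Citadel wins 21–18.
Delta vs Lumen: Lumen wins 23–16.
No candidate beats all others: Beacon beats Lumen beats Granite beats Beacon, a majority cycle.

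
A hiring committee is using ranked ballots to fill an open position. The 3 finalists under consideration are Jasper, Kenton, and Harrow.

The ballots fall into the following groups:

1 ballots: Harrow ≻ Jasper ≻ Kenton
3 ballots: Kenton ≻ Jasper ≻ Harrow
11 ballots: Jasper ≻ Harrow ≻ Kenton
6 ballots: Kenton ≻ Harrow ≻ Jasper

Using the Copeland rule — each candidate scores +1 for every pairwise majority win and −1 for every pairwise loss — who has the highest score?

Jasper

Pairwise results:
  Jasper vs Kenton: Jasper wins 12–9.
  Jasper vs Harrow: Jasper wins 14–7.
  Kenton vs Harrow: Harrow wins 12–9.
Copeland scores (wins − losses):
  Jasper: 2 − 0 = 2
  Kenton: 0 − 2 = -2
  Harrow: 1 − 1 = 0
Jasper has the best Copeland score.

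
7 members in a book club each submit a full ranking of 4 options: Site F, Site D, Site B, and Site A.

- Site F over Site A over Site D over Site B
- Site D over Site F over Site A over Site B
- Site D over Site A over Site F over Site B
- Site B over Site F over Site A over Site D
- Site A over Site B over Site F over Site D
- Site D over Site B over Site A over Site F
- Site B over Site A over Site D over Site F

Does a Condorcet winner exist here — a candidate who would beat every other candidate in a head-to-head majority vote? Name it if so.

Head-to-head results (7 voters total):
Site F vs Site D: Site D wins 4–3.
Site F vs Site B: Site B wins 4–3.
Site F vs Site A: Site A wins 4–3.
Site D vs Site B: Site D wins 4–3.
Site D vs Site A: Site A wins 4–3.
Site B vs Site A: Site A wins 4–3.
Site A beats each rival — Site F (4–3), Site D (4–3), Site B (4–3) — so Site A is the Condorcet winner.

Site A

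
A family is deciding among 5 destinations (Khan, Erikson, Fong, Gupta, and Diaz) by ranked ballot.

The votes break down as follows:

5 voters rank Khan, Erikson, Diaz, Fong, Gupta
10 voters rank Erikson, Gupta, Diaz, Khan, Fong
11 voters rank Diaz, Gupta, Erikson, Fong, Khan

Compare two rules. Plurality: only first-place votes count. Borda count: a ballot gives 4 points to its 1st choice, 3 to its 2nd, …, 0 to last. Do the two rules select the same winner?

No

Plurality first-place counts: Khan 5, Erikson 10, Fong 0, Gupta 0, Diaz 11 → Diaz.
Borda totals: Khan 30, Erikson 77, Fong 16, Gupta 63, Diaz 74 → Erikson.
The two rules disagree: plurality picks Diaz, Borda picks Erikson.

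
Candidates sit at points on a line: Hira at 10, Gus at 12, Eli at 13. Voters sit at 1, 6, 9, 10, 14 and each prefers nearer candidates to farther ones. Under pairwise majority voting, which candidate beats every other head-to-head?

Hira

With single-peaked preferences on a line, the Condorcet winner is the candidate closest to the median voter.
The median voter (position 9) is closest to Hira at 10.
Check: Hira vs Eli — voters closer to Hira: 4 of 5.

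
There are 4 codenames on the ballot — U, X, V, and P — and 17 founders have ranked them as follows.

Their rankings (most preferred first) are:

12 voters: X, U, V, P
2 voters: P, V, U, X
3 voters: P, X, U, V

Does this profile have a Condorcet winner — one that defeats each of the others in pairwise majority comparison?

Yes

Head-to-head results (17 voters total):
U vs X: X wins 15–2.
U vs V: U wins 15–2.
U vs P: U wins 12–5.
X vs V: X wins 15–2.
X vs P: X wins 12–5.
V vs P: V wins 12–5.
X beats each rival — U (15–2), V (15–2), P (12–5) — so X is the Condorcet winner.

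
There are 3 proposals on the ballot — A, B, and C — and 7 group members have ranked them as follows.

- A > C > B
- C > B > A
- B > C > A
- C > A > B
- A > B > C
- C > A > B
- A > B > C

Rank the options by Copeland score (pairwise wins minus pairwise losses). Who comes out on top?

C

Pairwise results:
  A vs B: A wins 5–2.
  A vs C: C wins 4–3.
  B vs C: C wins 4–3.
Copeland scores (wins − losses):
  A: 1 − 1 = 0
  B: 0 − 2 = -2
  C: 2 − 0 = 2
C has the best Copeland score.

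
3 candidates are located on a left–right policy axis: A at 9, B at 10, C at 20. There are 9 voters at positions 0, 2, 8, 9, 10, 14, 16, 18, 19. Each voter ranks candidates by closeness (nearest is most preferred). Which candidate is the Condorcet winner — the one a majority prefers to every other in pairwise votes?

With single-peaked preferences on a line, the Condorcet winner is the candidate closest to the median voter.
The median voter (position 10) is closest to B at 10.
Check: B vs A — voters closer to B: 5 of 9.

B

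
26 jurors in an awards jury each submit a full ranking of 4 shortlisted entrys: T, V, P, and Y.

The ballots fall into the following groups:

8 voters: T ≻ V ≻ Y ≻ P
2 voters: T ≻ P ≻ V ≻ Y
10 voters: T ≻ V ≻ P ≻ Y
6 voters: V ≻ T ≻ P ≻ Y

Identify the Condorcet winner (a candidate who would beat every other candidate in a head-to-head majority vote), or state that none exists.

Head-to-head results (26 voters total):
T vs V: T wins 20–6.
T vs P: T wins 26–0.
T vs Y: T wins 26–0.
V vs P: V wins 24–2.
V vs Y: V wins 26–0.
P vs Y: P wins 18–8.
T beats each rival — V (20–6), P (26–0), Y (26–0) — so T is the Condorcet winner.

T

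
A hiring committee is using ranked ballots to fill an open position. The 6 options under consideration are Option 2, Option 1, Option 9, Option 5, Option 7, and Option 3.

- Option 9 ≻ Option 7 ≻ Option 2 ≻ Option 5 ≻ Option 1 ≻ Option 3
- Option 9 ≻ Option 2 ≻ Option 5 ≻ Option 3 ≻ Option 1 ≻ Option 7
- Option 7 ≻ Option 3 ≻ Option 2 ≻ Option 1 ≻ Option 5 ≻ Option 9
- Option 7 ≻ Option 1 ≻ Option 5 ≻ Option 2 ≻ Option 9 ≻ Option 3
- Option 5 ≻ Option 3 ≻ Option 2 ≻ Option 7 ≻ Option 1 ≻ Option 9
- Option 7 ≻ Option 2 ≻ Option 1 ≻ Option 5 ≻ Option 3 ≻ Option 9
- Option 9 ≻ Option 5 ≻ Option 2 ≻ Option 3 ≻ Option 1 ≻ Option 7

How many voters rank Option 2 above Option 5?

4

Ballots ranking Option 2 above Option 5: 4.
Ballots ranking Option 5 above Option 2: 3.
So 4 of 7 voters prefer Option 2 to Option 5.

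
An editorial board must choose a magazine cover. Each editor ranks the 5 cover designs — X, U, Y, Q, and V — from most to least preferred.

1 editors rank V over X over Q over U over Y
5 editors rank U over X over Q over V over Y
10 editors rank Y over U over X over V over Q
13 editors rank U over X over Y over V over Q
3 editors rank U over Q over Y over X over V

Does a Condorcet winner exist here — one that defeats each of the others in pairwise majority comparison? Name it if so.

U

Head-to-head results (32 voters total):
X vs U: U wins 31–1.
X vs Y: X wins 19–13.
X vs Q: X wins 29–3.
X vs V: X wins 31–1.
U vs Y: U wins 22–10.
U vs Q: U wins 31–1.
U vs V: U wins 31–1.
Y vs Q: Y wins 23–9.
Y vs V: Y wins 26–6.
Q vs V: V wins 24–8.
U beats each rival — X (31–1), Y (22–10), Q (31–1), V (31–1) — so U is the Condorcet winner.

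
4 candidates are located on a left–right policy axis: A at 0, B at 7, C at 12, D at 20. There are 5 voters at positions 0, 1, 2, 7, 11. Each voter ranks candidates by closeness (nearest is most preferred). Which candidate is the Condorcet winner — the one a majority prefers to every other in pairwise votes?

A

With single-peaked preferences on a line, the Condorcet winner is the candidate closest to the median voter.
The median voter (position 2) is closest to A at 0.
Check: A vs D — voters closer to A: 4 of 5.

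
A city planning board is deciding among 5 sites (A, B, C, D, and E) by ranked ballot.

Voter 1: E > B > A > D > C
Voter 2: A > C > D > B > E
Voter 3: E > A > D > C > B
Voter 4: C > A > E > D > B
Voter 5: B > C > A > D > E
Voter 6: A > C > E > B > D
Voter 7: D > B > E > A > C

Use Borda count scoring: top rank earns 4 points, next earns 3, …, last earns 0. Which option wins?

Borda scores:
  A: 2 + 4 + 3 + 3 + 2 + 4 + 1 = 19
  B: 3 + 1 + 0 + 0 + 4 + 1 + 3 = 12
  C: 0 + 3 + 1 + 4 + 3 + 3 + 0 = 14
  D: 1 + 2 + 2 + 1 + 1 + 0 + 4 = 11
  E: 4 + 0 + 4 + 2 + 0 + 2 + 2 = 14
A has the highest total.

A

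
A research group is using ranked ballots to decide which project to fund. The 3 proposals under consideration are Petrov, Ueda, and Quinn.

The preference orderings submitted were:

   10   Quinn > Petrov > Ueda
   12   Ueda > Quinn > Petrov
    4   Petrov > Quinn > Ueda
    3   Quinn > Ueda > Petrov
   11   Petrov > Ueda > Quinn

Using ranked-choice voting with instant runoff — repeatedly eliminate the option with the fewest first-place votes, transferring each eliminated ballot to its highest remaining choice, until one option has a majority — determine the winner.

Quinn

Round 1: Petrov 15, Quinn 13, Ueda 12. Ueda has the fewest and is eliminated.
Round 2: Quinn 25, Petrov 15. Quinn has a majority.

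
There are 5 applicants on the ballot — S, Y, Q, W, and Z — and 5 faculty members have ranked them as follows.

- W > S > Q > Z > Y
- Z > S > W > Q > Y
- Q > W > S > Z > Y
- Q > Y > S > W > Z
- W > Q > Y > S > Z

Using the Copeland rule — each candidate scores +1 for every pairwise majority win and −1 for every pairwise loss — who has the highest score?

W

Pairwise results:
  S vs Y: S wins 3–2.
  S vs Q: Q wins 3–2.
  S vs W: W wins 3–2.
  S vs Z: S wins 4–1.
  Y vs Q: Q wins 5–0.
  Y vs W: W wins 4–1.
  Y vs Z: Z wins 3–2.
  Q vs W: W wins 3–2.
  Q vs Z: Q wins 4–1.
  W vs Z: W wins 4–1.
Copeland scores (wins − losses):
  S: 2 − 2 = 0
  Y: 0 − 4 = -4
  Q: 3 − 1 = 2
  W: 4 − 0 = 4
  Z: 1 − 3 = -2
W has the best Copeland score.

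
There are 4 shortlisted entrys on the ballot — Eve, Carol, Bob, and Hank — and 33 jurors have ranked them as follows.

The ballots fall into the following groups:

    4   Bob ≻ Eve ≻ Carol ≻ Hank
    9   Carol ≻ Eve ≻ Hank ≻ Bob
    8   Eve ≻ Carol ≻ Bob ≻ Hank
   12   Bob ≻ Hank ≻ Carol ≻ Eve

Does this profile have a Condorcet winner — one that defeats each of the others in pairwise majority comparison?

Yes

Head-to-head results (33 voters total):
Eve vs Carol: Carol wins 21–12.
Eve vs Bob: Eve wins 17–16.
Eve vs Hank: Eve wins 21–12.
Carol vs Bob: Carol wins 17–16.
Carol vs Hank: Carol wins 21–12.
Bob vs Hank: Bob wins 24–9.
Carol beats each rival — Eve (21–12), Bob (17–16), Hank (21–12) — so Carol is the Condorcet winner.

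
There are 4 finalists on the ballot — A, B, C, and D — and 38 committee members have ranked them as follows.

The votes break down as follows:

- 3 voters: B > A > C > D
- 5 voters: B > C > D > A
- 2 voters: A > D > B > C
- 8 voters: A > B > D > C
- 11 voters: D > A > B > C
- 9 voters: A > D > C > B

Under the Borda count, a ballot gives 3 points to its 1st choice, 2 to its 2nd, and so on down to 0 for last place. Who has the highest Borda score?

Borda scores:
  A: 3·2 + 5·0 + 2·3 + 8·3 + 11·2 + 9·3 = 85
  B: 3·3 + 5·3 + 2·1 + 8·2 + 11·1 + 9·0 = 53
  C: 3·1 + 5·2 + 2·0 + 8·0 + 11·0 + 9·1 = 22
  D: 3·0 + 5·1 + 2·2 + 8·1 + 11·3 + 9·2 = 68
A has the highest total.

A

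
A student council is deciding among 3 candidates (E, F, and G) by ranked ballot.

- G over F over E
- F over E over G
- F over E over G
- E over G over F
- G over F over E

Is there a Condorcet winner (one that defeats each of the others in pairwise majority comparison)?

No

Head-to-head results (5 voters total):
E vs F: F wins 4–1.
E vs G: E wins 3–2.
F vs G: G wins 3–2.
No candidate beats all others: E beats G beats F beats E, a majority cycle.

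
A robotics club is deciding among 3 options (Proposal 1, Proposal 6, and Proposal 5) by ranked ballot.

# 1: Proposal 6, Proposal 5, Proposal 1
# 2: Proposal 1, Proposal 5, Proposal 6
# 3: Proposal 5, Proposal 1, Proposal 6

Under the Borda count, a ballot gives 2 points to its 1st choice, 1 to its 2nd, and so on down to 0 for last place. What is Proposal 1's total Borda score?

Borda scores:
  Proposal 1: 0 + 2 + 1 = 3
  Proposal 6: 2 + 0 + 0 = 2
  Proposal 5: 1 + 1 + 2 = 4

3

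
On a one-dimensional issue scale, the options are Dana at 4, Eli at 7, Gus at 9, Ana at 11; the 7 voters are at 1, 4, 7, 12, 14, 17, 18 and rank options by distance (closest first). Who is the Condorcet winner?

With single-peaked preferences on a line, the Condorcet winner is the candidate closest to the median voter.
The median voter (position 12) is closest to Ana at 11.
Check: Ana vs Gus — voters closer to Ana: 4 of 7.

Ana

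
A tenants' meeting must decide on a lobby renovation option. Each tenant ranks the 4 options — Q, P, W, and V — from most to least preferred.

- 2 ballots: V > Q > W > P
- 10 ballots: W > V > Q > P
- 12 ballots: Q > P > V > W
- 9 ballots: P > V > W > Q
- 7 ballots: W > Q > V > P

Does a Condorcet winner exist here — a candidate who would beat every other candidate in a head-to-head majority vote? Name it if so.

Head-to-head results (40 voters total):
Q vs P: Q wins 31–9.
Q vs W: W wins 26–14.
Q vs V: V wins 21–19.
P vs W: P wins 21–19.
P vs V: P wins 21–19.
W vs V: V wins 23–17.
No candidate beats all others: Q beats P beats W beats Q, a majority cycle.

None — there is no Condorcet winner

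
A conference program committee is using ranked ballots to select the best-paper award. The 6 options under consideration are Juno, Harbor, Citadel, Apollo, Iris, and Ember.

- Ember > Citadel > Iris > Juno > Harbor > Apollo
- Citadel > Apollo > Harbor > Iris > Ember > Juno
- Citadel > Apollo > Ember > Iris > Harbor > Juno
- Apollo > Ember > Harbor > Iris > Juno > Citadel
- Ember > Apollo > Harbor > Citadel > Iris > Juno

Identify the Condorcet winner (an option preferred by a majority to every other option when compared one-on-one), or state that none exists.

No Condorcet winner

Head-to-head results (5 voters total):
Juno vs Harbor: Harbor wins 4–1.
Juno vs Citadel: Citadel wins 4–1.
Juno vs Apollo: Apollo wins 4–1.
Juno vs Iris: Iris wins 5–0.
Juno vs Ember: Ember wins 5–0.
Harbor vs Citadel: Citadel wins 3–2.
Harbor vs Apollo: Apollo wins 4–1.
Harbor vs Iris: Harbor wins 3–2.
Harbor vs Ember: Ember wins 4–1.
Citadel vs Apollo: Citadel wins 3–2.
Citadel vs Iris: Citadel wins 4–1.
Citadel vs Ember: Ember wins 3–2.
Apollo vs Iris: Apollo wins 4–1.
Apollo vs Ember: Apollo wins 3–2.
Iris vs Ember: Ember wins 4–1.
No candidate beats all others: Citadel beats Apollo beats Ember beats Citadel, a majority cycle.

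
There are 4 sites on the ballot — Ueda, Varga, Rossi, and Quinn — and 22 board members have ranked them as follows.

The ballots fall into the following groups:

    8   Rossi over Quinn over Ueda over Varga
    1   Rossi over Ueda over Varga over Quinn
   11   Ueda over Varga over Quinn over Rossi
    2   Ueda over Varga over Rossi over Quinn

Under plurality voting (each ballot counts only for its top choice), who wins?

First-place vote totals:
  Ueda: 13
  Varga: 0
  Rossi: 9
  Quinn: 0
Ueda has the most first-place votes.

Ueda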